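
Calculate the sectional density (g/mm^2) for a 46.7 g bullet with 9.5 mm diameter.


SD = m/d^2 = 46.7/9.5^2 = 0.5175 g/mm^2

0.5175 g/mm^2


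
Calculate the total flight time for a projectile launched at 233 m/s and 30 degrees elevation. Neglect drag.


T = 2*v0*sin(theta)/g = 2*233*sin(30°)/9.81 = 23.75 s

23.75 s


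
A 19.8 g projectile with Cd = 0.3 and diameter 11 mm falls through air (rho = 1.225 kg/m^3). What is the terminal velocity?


A = pi*(d/2)^2 = pi*(11/2000)^2 = 9.50332e-05 m^2
vt = sqrt(2mg/(Cd*rho*A)) = sqrt(2*0.0198*9.81/(0.3 * 1.225 * 9.50332e-05)) = 105.5 m/s

105.5 m/s


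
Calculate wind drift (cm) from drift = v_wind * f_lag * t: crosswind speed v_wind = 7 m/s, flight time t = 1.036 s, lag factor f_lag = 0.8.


drift = v_wind * lag * t = 7 * 0.8 * 1.036 = 5.8016 m ≈ 580.2 cm

580.2 cm


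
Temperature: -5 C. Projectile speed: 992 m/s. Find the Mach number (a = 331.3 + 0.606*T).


a = 331.3 + 0.606*(-5) = 328.27 m/s
M = v/a = 992/328.27 = 3.022

3.022


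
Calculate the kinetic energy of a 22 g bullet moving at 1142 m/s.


E = 0.5*m*v^2 = 0.5*0.022*1142^2 = 14346 J

14346 J


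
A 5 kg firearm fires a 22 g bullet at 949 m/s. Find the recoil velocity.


v_recoil = m_p * v_p / m_gun = 0.022 * 949 / 5 = 4.176 m/s

4.176 m/s


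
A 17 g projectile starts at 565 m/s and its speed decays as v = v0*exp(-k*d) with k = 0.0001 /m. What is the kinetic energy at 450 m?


v = v0*exp(-k*d) = 565*exp(-0.0001*450) = 540.139 m/s
E = 0.5*m*v^2 = 0.5*0.017*540.139^2 = 2480 J

2480 J


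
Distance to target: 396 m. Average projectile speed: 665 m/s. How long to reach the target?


t = d/v = 396/665 = 0.5955 s

0.5955 s


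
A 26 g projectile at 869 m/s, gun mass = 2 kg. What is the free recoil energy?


v_r = m_p*v_p/m_gun = 0.026*869/2 = 11.297 m/s, E_r = 0.5*m_gun*v_r^2 = 0.5*2*11.297^2 = 127.6 J

127.6 J


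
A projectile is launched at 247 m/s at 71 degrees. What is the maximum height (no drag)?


H = (v0*sin(theta))^2 / (2g) = (247*sin(71°))^2 / (2*9.81) = 2780 m

2780 m


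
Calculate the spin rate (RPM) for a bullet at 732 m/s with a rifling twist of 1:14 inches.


twist_m = 14*0.0254 = 0.3556 m
spin = v/twist = 732/0.3556 = 2058.493 rev/s
RPM = spin*60 = 2058.493*60 ≈ 123510 RPM

123510 RPM


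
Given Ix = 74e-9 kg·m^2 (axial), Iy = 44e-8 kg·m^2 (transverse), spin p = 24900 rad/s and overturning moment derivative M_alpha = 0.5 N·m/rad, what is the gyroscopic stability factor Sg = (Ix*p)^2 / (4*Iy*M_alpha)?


Sg = Ix^2 * p^2 / (4 * Iy * M_alpha) = (74e-9)^2 * 24900^2 / (4 * 44e-8 * 0.5) = 3.858

3.858


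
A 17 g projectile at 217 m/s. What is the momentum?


p = m*v = 0.017*217 = 3.689 kg·m/s

3.689 kg·m/s


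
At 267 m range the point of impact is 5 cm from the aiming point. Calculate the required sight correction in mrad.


1 mrad subtends 1 cm per 10 m of range, so adj = error_cm / (dist_m / 10) = 5 / (267/10) = 0.1873 mrad

0.1873 mrad


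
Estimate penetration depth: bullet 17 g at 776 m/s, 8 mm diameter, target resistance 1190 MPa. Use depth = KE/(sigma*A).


A = pi*(d/2)^2 = pi*(8/2)^2 = 50.2655 mm^2
E = 0.5*m*v^2 = 0.5*0.017*776^2 = 5118.5 J
depth = E/(sigma*A) = 5118.5 J / (1190 MPa * 50.2655 mm^2) = 5118.5/(1190 * 50.2655) m = 0.0855708 m ≈ 85.57 mm

85.57 mm


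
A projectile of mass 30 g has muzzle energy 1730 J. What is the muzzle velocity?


v = sqrt(2*E/m) = sqrt(2*1730/0.03) = 339.6 m/s

339.6 m/s


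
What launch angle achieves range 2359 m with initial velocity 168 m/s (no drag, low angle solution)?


sin(2*theta) = R*g/v0^2 = 2359*9.81/168^2 = 0.819933, theta = arcsin(0.819933)/2 = 27.54°

27.54 degrees


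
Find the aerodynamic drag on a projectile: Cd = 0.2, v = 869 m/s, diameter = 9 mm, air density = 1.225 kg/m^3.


A = pi*(d/2)^2 = pi*(9/2000)^2 = 6.36173e-05 m^2
Fd = 0.5*Cd*rho*A*v^2 = 0.5*0.2*1.225*6.36173e-05*869^2 = 5.885 N

5.885 N


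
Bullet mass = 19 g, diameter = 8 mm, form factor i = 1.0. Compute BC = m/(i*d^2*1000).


BC = m/(i*d^2*1000) = 19/(1.0 * 8^2 * 1000) = 0.0002969

0.0002969


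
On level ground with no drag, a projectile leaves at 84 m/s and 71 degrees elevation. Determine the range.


R = v0^2 * sin(2*theta) / g = 84^2 * sin(2*71°) / 9.81 = 442.8 m

442.8 m


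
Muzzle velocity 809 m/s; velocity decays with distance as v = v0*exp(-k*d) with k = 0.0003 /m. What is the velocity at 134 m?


v = v0*exp(-k*d) = 809*exp(-0.0003*134) = 777.1 m/s

777.1 m/s


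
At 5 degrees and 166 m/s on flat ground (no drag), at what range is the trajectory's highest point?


R = v0^2*sin(2*theta)/g = 166^2*sin(2*5°)/9.81 = 487.773 m
apex_dist = R/2 = 487.773/2 = 243.9 m

243.9 m


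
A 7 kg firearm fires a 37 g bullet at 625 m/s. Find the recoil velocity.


v_recoil = m_p * v_p / m_gun = 0.037 * 625 / 7 = 3.304 m/s

3.304 m/s


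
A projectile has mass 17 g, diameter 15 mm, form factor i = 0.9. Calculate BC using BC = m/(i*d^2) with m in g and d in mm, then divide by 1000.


BC = m/(i*d^2*1000) = 17/(0.9 * 15^2 * 1000) = 8.395e-05

8.395e-05


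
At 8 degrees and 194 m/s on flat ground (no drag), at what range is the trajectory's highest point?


R = v0^2*sin(2*theta)/g = 194^2*sin(2*8°)/9.81 = 1057.48 m
apex_dist = R/2 = 1057.48/2 = 528.7 m

528.7 m


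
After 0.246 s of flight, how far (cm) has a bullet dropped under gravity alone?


drop = 0.5*g*t^2 = 0.5*9.81*0.246^2 = 0.296831 m ≈ 29.68 cm

29.68 cm


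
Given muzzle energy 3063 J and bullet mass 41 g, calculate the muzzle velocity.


v = sqrt(2*E/m) = sqrt(2*3063/0.041) = 386.5 m/s

386.5 m/s


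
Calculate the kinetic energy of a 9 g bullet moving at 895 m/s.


E = 0.5*m*v^2 = 0.5*0.009*895^2 = 3605 J

3605 J


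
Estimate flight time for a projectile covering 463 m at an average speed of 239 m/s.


t = d/v = 463/239 = 1.937 s

1.937 s


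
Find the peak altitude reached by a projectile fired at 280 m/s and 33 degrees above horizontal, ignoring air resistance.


H = (v0*sin(theta))^2 / (2g) = (280*sin(33°))^2 / (2*9.81) = 1185 m

1185 m


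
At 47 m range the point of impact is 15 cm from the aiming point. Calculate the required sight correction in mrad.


1 mrad subtends 1 cm per 10 m of range, so adj = error_cm / (dist_m / 10) = 15 / (47/10) = 3.191 mrad

3.191 mrad


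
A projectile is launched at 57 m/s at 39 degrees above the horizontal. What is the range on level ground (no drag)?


R = v0^2 * sin(2*theta) / g = 57^2 * sin(2*39°) / 9.81 = 324 m

324 m


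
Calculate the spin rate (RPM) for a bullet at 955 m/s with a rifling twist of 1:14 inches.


twist_m = 14*0.0254 = 0.3556 m
spin = v/twist = 955/0.3556 = 2685.602 rev/s
RPM = spin*60 = 2685.602*60 ≈ 161136 RPM

161136 RPM


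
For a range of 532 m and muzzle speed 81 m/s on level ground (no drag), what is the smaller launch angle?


sin(2*theta) = R*g/v0^2 = 532*9.81/81^2 = 0.795446, theta = arcsin(0.795446)/2 = 26.35°

26.35 degrees


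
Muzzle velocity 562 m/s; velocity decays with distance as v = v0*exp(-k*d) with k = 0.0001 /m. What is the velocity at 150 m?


v = v0*exp(-k*d) = 562*exp(-0.0001*150) = 553.6 m/s

553.6 m/s


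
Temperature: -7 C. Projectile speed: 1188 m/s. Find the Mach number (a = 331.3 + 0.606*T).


a = 331.3 + 0.606*(-7) = 327.058 m/s
M = v/a = 1188/327.058 = 3.632

3.632


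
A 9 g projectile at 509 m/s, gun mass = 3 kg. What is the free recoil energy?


v_r = m_p*v_p/m_gun = 0.009*509/3 = 1.527 m/s, E_r = 0.5*m_gun*v_r^2 = 0.5*3*1.527^2 = 3.498 J

3.498 J


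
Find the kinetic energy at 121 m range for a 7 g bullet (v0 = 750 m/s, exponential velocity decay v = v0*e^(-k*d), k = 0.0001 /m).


v = v0*exp(-k*d) = 750*exp(-0.0001*121) = 740.98 m/s
E = 0.5*m*v^2 = 0.5*0.007*740.98^2 = 1922 J

1922 J


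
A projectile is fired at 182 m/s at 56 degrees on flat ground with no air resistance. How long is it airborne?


T = 2*v0*sin(theta)/g = 2*182*sin(56°)/9.81 = 30.76 s

30.76 s


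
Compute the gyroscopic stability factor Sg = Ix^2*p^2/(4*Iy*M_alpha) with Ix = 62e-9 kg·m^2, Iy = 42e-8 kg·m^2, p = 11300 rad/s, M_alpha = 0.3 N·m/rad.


Sg = Ix^2 * p^2 / (4 * Iy * M_alpha) = (62e-9)^2 * 11300^2 / (4 * 42e-8 * 0.3) = 0.9739

0.9739


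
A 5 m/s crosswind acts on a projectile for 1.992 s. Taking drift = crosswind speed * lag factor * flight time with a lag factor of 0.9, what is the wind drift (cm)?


drift = v_wind * lag * t = 5 * 0.9 * 1.992 = 8.964 m ≈ 896.4 cm

896.4 cm


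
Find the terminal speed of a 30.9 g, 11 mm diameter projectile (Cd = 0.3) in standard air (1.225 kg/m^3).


A = pi*(d/2)^2 = pi*(11/2000)^2 = 9.50332e-05 m^2
vt = sqrt(2mg/(Cd*rho*A)) = sqrt(2*0.0309*9.81/(0.3 * 1.225 * 9.50332e-05)) = 131.8 m/s

131.8 m/s


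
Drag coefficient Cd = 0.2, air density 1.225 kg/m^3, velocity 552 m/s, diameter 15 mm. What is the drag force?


A = pi*(d/2)^2 = pi*(15/2000)^2 = 1.76715e-04 m^2
Fd = 0.5*Cd*rho*A*v^2 = 0.5*0.2*1.225*1.76715e-04*552^2 = 6.596 N

6.596 N


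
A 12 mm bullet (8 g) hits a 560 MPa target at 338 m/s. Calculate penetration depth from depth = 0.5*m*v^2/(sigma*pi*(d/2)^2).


A = pi*(d/2)^2 = pi*(12/2)^2 = 113.097 mm^2
E = 0.5*m*v^2 = 0.5*0.008*338^2 = 456.976 J
depth = E/(sigma*A) = 456.976 J / (560 MPa * 113.097 mm^2) = 456.976/(560 * 113.097) m = 0.00721528 m ≈ 7.215 mm

7.215 mm


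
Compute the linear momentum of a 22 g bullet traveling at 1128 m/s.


p = m*v = 0.022*1128 = 24.82 kg·m/s

24.82 kg·m/s


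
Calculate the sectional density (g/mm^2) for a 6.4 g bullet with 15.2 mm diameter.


SD = m/d^2 = 6.4/15.2^2 = 0.0277 g/mm^2

0.0277 g/mm^2


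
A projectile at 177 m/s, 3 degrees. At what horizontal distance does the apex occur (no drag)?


R = v0^2*sin(2*theta)/g = 177^2*sin(2*3°)/9.81 = 333.82 m
apex_dist = R/2 = 333.82/2 = 166.9 m

166.9 m


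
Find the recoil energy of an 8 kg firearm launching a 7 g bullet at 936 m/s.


v_r = m_p*v_p/m_gun = 0.007*936/8 = 0.819 m/s, E_r = 0.5*m_gun*v_r^2 = 0.5*8*0.819^2 = 2.683 J

2.683 J


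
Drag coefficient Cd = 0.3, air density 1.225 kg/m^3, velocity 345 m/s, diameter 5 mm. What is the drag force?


A = pi*(d/2)^2 = pi*(5/2000)^2 = 1.96350e-05 m^2
Fd = 0.5*Cd*rho*A*v^2 = 0.5*0.3*1.225*1.96350e-05*345^2 = 0.4294 N

0.4294 N


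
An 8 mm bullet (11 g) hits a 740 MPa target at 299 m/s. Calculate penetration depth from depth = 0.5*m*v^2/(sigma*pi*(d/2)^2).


A = pi*(d/2)^2 = pi*(8/2)^2 = 50.2655 mm^2
E = 0.5*m*v^2 = 0.5*0.011*299^2 = 491.705 J
depth = E/(sigma*A) = 491.705 J / (740 MPa * 50.2655 mm^2) = 491.705/(740 * 50.2655) m = 0.0132191 m ≈ 13.22 mm

13.22 mm


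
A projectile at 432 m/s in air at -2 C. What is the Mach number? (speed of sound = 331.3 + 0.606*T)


a = 331.3 + 0.606*(-2) = 330.088 m/s
M = v/a = 432/330.088 = 1.309

1.309


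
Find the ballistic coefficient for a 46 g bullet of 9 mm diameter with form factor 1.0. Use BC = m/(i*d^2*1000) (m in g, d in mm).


BC = m/(i*d^2*1000) = 46/(1.0 * 9^2 * 1000) = 0.0005679

0.0005679


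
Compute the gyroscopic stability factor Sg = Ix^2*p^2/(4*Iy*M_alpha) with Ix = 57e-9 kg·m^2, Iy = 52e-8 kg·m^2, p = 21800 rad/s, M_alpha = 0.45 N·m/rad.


Sg = Ix^2 * p^2 / (4 * Iy * M_alpha) = (57e-9)^2 * 21800^2 / (4 * 52e-8 * 0.45) = 1.65

1.65


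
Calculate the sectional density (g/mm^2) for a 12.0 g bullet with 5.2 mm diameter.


SD = m/d^2 = 12.0/5.2^2 = 0.4438 g/mm^2

0.4438 g/mm^2


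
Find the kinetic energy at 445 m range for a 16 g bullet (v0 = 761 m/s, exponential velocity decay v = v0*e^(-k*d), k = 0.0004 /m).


v = v0*exp(-k*d) = 761*exp(-0.0004*445) = 636.913 m/s
E = 0.5*m*v^2 = 0.5*0.016*636.913^2 = 3245 J

3245 J


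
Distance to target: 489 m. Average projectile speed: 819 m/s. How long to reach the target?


t = d/v = 489/819 = 0.5971 s

0.5971 s


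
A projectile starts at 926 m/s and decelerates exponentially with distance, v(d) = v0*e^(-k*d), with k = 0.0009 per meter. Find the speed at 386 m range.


v = v0*exp(-k*d) = 926*exp(-0.0009*386) = 654.2 m/s

654.2 m/s


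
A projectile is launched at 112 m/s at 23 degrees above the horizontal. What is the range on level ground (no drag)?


R = v0^2 * sin(2*theta) / g = 112^2 * sin(2*23°) / 9.81 = 919.8 m

919.8 m


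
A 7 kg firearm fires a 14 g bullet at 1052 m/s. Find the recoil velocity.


v_recoil = m_p * v_p / m_gun = 0.014 * 1052 / 7 = 2.104 m/s

2.104 m/s


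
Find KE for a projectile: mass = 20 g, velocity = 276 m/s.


E = 0.5*m*v^2 = 0.5*0.02*276^2 = 761.8 J

761.8 J


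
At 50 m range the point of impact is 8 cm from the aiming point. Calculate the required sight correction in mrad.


1 mrad subtends 1 cm per 10 m of range, so adj = error_cm / (dist_m / 10) = 8 / (50/10) = 1.6 mrad

1.6 mrad


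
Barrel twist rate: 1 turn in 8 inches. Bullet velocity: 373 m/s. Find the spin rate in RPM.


twist_m = 8*0.0254 = 0.2032 m
spin = v/twist = 373/0.2032 = 1835.63 rev/s
RPM = spin*60 = 1835.63*60 ≈ 110138 RPM

110138 RPM


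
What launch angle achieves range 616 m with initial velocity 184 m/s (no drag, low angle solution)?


sin(2*theta) = R*g/v0^2 = 616*9.81/184^2 = 0.17849, theta = arcsin(0.17849)/2 = 5.141°

5.141 degrees


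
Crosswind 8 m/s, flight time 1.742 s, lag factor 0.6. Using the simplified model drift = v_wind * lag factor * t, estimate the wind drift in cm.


drift = v_wind * lag * t = 8 * 0.6 * 1.742 = 8.3616 m ≈ 836.2 cm

836.2 cm


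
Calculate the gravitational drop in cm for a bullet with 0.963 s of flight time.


drop = 0.5*g*t^2 = 0.5*9.81*0.963^2 = 4.54874 m ≈ 454.9 cm

454.9 cm


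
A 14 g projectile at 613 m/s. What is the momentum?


p = m*v = 0.014*613 = 8.582 kg·m/s

8.582 kg·m/s


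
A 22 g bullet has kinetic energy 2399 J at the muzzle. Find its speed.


v = sqrt(2*E/m) = sqrt(2*2399/0.022) = 467 m/s

467 m/s


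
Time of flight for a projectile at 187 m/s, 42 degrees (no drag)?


T = 2*v0*sin(theta)/g = 2*187*sin(42°)/9.81 = 25.51 s

25.51 s


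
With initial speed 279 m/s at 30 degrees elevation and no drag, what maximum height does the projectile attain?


H = (v0*sin(theta))^2 / (2g) = (279*sin(30°))^2 / (2*9.81) = 991.9 m

991.9 m


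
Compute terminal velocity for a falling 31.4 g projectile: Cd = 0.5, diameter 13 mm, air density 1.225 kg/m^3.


A = pi*(d/2)^2 = pi*(13/2000)^2 = 1.32732e-04 m^2
vt = sqrt(2mg/(Cd*rho*A)) = sqrt(2*0.0314*9.81/(0.5 * 1.225 * 1.32732e-04)) = 87.05 m/s

87.05 m/s


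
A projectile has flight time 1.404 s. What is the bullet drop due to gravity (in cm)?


drop = 0.5*g*t^2 = 0.5*9.81*1.404^2 = 9.66881 m ≈ 966.9 cm

966.9 cm


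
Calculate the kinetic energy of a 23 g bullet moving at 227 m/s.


E = 0.5*m*v^2 = 0.5*0.023*227^2 = 592.6 J

592.6 J


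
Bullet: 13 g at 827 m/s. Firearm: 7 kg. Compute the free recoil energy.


v_r = m_p*v_p/m_gun = 0.013*827/7 = 1.53586 m/s, E_r = 0.5*m_gun*v_r^2 = 0.5*7*1.53586^2 = 8.256 J

8.256 J


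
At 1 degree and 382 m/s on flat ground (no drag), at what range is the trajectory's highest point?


R = v0^2*sin(2*theta)/g = 382^2*sin(2*1°)/9.81 = 519.131 m
apex_dist = R/2 = 519.131/2 = 259.6 m

259.6 m


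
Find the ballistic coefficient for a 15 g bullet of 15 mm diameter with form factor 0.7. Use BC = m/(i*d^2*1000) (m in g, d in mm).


BC = m/(i*d^2*1000) = 15/(0.7 * 15^2 * 1000) = 9.524e-05

9.524e-05


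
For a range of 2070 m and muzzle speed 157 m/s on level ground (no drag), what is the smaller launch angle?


sin(2*theta) = R*g/v0^2 = 2070*9.81/157^2 = 0.823835, theta = arcsin(0.823835)/2 = 27.74°

27.74 degrees


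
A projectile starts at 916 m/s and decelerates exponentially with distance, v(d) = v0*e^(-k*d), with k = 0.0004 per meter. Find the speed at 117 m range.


v = v0*exp(-k*d) = 916*exp(-0.0004*117) = 874.1 m/s

874.1 m/s


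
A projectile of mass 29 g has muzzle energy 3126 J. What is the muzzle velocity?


v = sqrt(2*E/m) = sqrt(2*3126/0.029) = 464.3 m/s

464.3 m/s


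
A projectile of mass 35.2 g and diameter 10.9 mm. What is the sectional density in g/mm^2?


SD = m/d^2 = 35.2/10.9^2 = 0.2963 g/mm^2

0.2963 g/mm^2


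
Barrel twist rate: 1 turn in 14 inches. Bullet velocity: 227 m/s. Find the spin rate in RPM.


twist_m = 14*0.0254 = 0.3556 m
spin = v/twist = 227/0.3556 = 638.3577 rev/s
RPM = spin*60 = 638.3577*60 ≈ 38301 RPM

38301 RPM


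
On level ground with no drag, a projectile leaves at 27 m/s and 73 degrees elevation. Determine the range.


R = v0^2 * sin(2*theta) / g = 27^2 * sin(2*73°) / 9.81 = 41.55 m

41.55 m


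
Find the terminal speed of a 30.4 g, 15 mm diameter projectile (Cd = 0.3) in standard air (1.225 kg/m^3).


A = pi*(d/2)^2 = pi*(15/2000)^2 = 1.76715e-04 m^2
vt = sqrt(2mg/(Cd*rho*A)) = sqrt(2*0.0304*9.81/(0.3 * 1.225 * 1.76715e-04)) = 95.83 m/s

95.83 m/s


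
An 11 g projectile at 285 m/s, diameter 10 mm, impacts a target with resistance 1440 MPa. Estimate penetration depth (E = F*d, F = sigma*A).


A = pi*(d/2)^2 = pi*(10/2)^2 = 78.5398 mm^2
E = 0.5*m*v^2 = 0.5*0.011*285^2 = 446.737 J
depth = E/(sigma*A) = 446.737 J / (1440 MPa * 78.5398 mm^2) = 446.737/(1440 * 78.5398) m = 0.00395003 m ≈ 3.95 mm

3.95 mm


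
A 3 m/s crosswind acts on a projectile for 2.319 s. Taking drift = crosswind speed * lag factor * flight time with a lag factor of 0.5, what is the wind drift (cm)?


drift = v_wind * lag * t = 3 * 0.5 * 2.319 = 3.4785 m ≈ 347.8 cm

347.8 cm


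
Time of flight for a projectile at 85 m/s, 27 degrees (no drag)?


T = 2*v0*sin(theta)/g = 2*85*sin(27°)/9.81 = 7.867 s

7.867 s


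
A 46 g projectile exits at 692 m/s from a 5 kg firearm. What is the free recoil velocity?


v_recoil = m_p * v_p / m_gun = 0.046 * 692 / 5 = 6.366 m/s

6.366 m/s


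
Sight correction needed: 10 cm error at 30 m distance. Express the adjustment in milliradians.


1 mrad subtends 1 cm per 10 m of range, so adj = error_cm / (dist_m / 10) = 10 / (30/10) = 3.333 mrad

3.333 mrad


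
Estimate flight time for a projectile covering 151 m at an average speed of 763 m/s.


t = d/v = 151/763 = 0.1979 s

0.1979 s


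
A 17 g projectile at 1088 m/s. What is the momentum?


p = m*v = 0.017*1088 = 18.5 kg·m/s

18.5 kg·m/s


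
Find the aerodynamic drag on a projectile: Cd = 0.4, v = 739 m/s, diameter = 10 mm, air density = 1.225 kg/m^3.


A = pi*(d/2)^2 = pi*(10/2000)^2 = 7.85398e-05 m^2
Fd = 0.5*Cd*rho*A*v^2 = 0.5*0.4*1.225*7.85398e-05*739^2 = 10.51 N

10.51 N


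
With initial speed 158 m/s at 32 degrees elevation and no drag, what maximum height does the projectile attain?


H = (v0*sin(theta))^2 / (2g) = (158*sin(32°))^2 / (2*9.81) = 357.3 m

357.3 m


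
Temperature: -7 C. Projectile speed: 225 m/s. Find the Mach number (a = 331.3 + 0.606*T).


a = 331.3 + 0.606*(-7) = 327.058 m/s
M = v/a = 225/327.058 = 0.688

0.688


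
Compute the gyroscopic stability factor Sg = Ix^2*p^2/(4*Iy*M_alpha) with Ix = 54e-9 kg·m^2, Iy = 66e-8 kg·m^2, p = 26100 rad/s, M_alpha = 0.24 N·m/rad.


Sg = Ix^2 * p^2 / (4 * Iy * M_alpha) = (54e-9)^2 * 26100^2 / (4 * 66e-8 * 0.24) = 3.135

3.135


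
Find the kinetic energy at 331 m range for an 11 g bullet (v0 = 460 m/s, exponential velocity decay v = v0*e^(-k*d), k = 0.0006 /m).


v = v0*exp(-k*d) = 460*exp(-0.0006*331) = 377.144 m/s
E = 0.5*m*v^2 = 0.5*0.011*377.144^2 = 782.3 J

782.3 J


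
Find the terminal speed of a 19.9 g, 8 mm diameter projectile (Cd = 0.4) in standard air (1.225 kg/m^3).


A = pi*(d/2)^2 = pi*(8/2000)^2 = 5.02655e-05 m^2
vt = sqrt(2mg/(Cd*rho*A)) = sqrt(2*0.0199*9.81/(0.4 * 1.225 * 5.02655e-05)) = 125.9 m/s

125.9 m/s


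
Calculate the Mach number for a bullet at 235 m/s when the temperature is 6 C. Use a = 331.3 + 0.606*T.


a = 331.3 + 0.606*(6) = 334.936 m/s
M = v/a = 235/334.936 = 0.7016

0.7016


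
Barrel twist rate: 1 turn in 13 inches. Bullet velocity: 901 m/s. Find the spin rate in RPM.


twist_m = 13*0.0254 = 0.3302 m
spin = v/twist = 901/0.3302 = 2728.649 rev/s
RPM = spin*60 = 2728.649*60 ≈ 163719 RPM

163719 RPM


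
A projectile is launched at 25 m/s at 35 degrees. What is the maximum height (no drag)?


H = (v0*sin(theta))^2 / (2g) = (25*sin(35°))^2 / (2*9.81) = 10.48 m

10.48 m


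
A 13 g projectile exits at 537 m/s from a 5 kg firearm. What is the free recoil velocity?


v_recoil = m_p * v_p / m_gun = 0.013 * 537 / 5 = 1.396 m/s

1.396 m/s


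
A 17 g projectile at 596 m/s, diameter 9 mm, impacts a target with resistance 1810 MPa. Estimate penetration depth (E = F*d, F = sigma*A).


A = pi*(d/2)^2 = pi*(9/2)^2 = 63.6173 mm^2
E = 0.5*m*v^2 = 0.5*0.017*596^2 = 3019.34 J
depth = E/(sigma*A) = 3019.34 J / (1810 MPa * 63.6173 mm^2) = 3019.34/(1810 * 63.6173) m = 0.0262215 m ≈ 26.22 mm

26.22 mm


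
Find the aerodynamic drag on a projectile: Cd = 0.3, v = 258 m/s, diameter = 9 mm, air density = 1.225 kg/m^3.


A = pi*(d/2)^2 = pi*(9/2000)^2 = 6.36173e-05 m^2
Fd = 0.5*Cd*rho*A*v^2 = 0.5*0.3*1.225*6.36173e-05*258^2 = 0.7781 N

0.7781 N


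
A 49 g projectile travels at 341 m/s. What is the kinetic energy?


E = 0.5*m*v^2 = 0.5*0.049*341^2 = 2849 J

2849 J


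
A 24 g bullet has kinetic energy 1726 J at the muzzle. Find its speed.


v = sqrt(2*E/m) = sqrt(2*1726/0.024) = 379.3 m/s

379.3 m/s


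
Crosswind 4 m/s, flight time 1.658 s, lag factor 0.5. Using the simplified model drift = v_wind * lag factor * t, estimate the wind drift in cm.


drift = v_wind * lag * t = 4 * 0.5 * 1.658 = 3.316 m ≈ 331.6 cm

331.6 cm


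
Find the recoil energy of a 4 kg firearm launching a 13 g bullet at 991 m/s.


v_r = m_p*v_p/m_gun = 0.013*991/4 = 3.22075 m/s, E_r = 0.5*m_gun*v_r^2 = 0.5*4*3.22075^2 = 20.75 J

20.75 J


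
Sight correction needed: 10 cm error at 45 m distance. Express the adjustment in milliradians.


1 mrad subtends 1 cm per 10 m of range, so adj = error_cm / (dist_m / 10) = 10 / (45/10) = 2.222 mrad

2.222 mrad


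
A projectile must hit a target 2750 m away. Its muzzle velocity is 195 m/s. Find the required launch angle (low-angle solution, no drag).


sin(2*theta) = R*g/v0^2 = 2750*9.81/195^2 = 0.709467, theta = arcsin(0.709467)/2 = 22.6°

22.6 degrees


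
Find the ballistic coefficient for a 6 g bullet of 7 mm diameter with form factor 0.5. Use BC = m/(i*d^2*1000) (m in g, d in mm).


BC = m/(i*d^2*1000) = 6/(0.5 * 7^2 * 1000) = 0.0002449

0.0002449


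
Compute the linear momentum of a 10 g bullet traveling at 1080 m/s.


p = m*v = 0.01*1080 = 10.8 kg·m/s

10.8 kg·m/s


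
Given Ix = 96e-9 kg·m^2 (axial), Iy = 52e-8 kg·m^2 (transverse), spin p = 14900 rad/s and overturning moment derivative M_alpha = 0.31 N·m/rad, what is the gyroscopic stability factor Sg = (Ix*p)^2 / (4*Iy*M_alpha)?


Sg = Ix^2 * p^2 / (4 * Iy * M_alpha) = (96e-9)^2 * 14900^2 / (4 * 52e-8 * 0.31) = 3.173

3.173


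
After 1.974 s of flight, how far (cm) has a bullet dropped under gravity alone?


drop = 0.5*g*t^2 = 0.5*9.81*1.974^2 = 19.1132 m ≈ 1911 cm

1911 cm


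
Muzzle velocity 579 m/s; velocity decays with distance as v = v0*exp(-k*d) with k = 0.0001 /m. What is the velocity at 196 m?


v = v0*exp(-k*d) = 579*exp(-0.0001*196) = 567.8 m/s

567.8 m/s


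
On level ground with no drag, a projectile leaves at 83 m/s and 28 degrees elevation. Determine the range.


R = v0^2 * sin(2*theta) / g = 83^2 * sin(2*28°) / 9.81 = 582.2 m

582.2 m


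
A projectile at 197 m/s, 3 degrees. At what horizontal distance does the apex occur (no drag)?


R = v0^2*sin(2*theta)/g = 197^2*sin(2*3°)/9.81 = 413.521 m
apex_dist = R/2 = 413.521/2 = 206.8 m

206.8 m


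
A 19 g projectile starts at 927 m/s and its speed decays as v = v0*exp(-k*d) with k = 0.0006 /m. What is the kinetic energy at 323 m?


v = v0*exp(-k*d) = 927*exp(-0.0006*323) = 763.684 m/s
E = 0.5*m*v^2 = 0.5*0.019*763.684^2 = 5541 J

5541 J


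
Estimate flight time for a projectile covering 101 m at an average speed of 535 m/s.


t = d/v = 101/535 = 0.1888 s

0.1888 s


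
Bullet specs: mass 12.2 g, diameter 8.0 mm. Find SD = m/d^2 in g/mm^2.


SD = m/d^2 = 12.2/8.0^2 = 0.1906 g/mm^2

0.1906 g/mm^2


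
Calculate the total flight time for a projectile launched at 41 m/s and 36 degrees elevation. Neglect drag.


T = 2*v0*sin(theta)/g = 2*41*sin(36°)/9.81 = 4.913 s

4.913 s


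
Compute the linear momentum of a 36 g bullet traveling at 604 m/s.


p = m*v = 0.036*604 = 21.74 kg·m/s

21.74 kg·m/s


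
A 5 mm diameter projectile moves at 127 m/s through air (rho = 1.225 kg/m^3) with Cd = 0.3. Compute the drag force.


A = pi*(d/2)^2 = pi*(5/2000)^2 = 1.96350e-05 m^2
Fd = 0.5*Cd*rho*A*v^2 = 0.5*0.3*1.225*1.96350e-05*127^2 = 0.05819 N

0.05819 N


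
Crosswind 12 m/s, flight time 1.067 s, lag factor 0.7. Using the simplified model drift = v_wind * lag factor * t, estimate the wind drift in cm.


drift = v_wind * lag * t = 12 * 0.7 * 1.067 = 8.9628 m ≈ 896.3 cm

896.3 cm


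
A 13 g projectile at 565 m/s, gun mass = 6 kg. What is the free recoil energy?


v_r = m_p*v_p/m_gun = 0.013*565/6 = 1.22417 m/s, E_r = 0.5*m_gun*v_r^2 = 0.5*6*1.22417^2 = 4.496 J

4.496 J


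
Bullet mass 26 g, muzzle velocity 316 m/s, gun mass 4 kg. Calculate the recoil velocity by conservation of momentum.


v_recoil = m_p * v_p / m_gun = 0.026 * 316 / 4 = 2.054 m/s

2.054 m/s


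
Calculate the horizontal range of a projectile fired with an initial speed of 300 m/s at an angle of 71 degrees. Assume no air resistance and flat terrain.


R = v0^2 * sin(2*theta) / g = 300^2 * sin(2*71°) / 9.81 = 5648 m

5648 m


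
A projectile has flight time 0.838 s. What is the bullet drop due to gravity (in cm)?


drop = 0.5*g*t^2 = 0.5*9.81*0.838^2 = 3.44451 m ≈ 344.5 cm

344.5 cm


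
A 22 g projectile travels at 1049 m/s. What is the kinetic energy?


E = 0.5*m*v^2 = 0.5*0.022*1049^2 = 12104 J

12104 J


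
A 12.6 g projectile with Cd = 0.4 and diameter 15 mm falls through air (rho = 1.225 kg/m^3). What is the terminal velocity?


A = pi*(d/2)^2 = pi*(15/2000)^2 = 1.76715e-04 m^2
vt = sqrt(2mg/(Cd*rho*A)) = sqrt(2*0.0126*9.81/(0.4 * 1.225 * 1.76715e-04)) = 53.43 m/s

53.43 m/s


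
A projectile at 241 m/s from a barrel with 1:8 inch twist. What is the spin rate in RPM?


twist_m = 8*0.0254 = 0.2032 m
spin = v/twist = 241/0.2032 = 1186.024 rev/s
RPM = spin*60 = 1186.024*60 ≈ 71161 RPM

71161 RPM


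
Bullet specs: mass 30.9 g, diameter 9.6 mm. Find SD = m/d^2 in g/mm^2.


SD = m/d^2 = 30.9/9.6^2 = 0.3353 g/mm^2

0.3353 g/mm^2


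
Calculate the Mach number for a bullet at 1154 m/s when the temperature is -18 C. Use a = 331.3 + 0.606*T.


a = 331.3 + 0.606*(-18) = 320.392 m/s
M = v/a = 1154/320.392 = 3.602

3.602


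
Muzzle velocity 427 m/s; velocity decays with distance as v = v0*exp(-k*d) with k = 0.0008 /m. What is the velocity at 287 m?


v = v0*exp(-k*d) = 427*exp(-0.0008*287) = 339.4 m/s

339.4 m/s


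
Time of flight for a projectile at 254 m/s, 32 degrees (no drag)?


T = 2*v0*sin(theta)/g = 2*254*sin(32°)/9.81 = 27.44 s

27.44 s


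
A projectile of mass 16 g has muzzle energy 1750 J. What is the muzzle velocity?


v = sqrt(2*E/m) = sqrt(2*1750/0.016) = 467.7 m/s

467.7 m/s


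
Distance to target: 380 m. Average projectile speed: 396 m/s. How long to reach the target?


t = d/v = 380/396 = 0.9596 s

0.9596 s


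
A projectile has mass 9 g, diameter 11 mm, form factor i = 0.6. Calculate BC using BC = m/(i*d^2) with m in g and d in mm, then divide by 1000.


BC = m/(i*d^2*1000) = 9/(0.6 * 11^2 * 1000) = 0.000124

0.000124


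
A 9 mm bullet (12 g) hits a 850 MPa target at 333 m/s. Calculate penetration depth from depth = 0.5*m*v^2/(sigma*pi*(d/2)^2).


A = pi*(d/2)^2 = pi*(9/2)^2 = 63.6173 mm^2
E = 0.5*m*v^2 = 0.5*0.012*333^2 = 665.334 J
depth = E/(sigma*A) = 665.334 J / (850 MPa * 63.6173 mm^2) = 665.334/(850 * 63.6173) m = 0.012304 m ≈ 12.3 mm

12.3 mm


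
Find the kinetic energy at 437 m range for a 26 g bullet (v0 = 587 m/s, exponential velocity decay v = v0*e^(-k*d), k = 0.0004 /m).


v = v0*exp(-k*d) = 587*exp(-0.0004*437) = 492.86 m/s
E = 0.5*m*v^2 = 0.5*0.026*492.86^2 = 3158 J

3158 J


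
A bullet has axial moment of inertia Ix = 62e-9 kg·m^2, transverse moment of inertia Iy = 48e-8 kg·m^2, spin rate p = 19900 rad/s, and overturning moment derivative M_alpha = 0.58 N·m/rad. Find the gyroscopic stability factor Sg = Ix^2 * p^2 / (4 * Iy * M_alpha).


Sg = Ix^2 * p^2 / (4 * Iy * M_alpha) = (62e-9)^2 * 19900^2 / (4 * 48e-8 * 0.58) = 1.367

1.367


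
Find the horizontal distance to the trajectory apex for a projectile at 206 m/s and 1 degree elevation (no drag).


R = v0^2*sin(2*theta)/g = 206^2*sin(2*1°)/9.81 = 150.968 m
apex_dist = R/2 = 150.968/2 = 75.48 m

75.48 m


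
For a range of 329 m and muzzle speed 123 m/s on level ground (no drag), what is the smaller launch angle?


sin(2*theta) = R*g/v0^2 = 329*9.81/123^2 = 0.213331, theta = arcsin(0.213331)/2 = 6.159°

6.159 degrees


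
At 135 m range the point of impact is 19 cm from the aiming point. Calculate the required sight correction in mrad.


1 mrad subtends 1 cm per 10 m of range, so adj = error_cm / (dist_m / 10) = 19 / (135/10) = 1.407 mrad

1.407 mrad


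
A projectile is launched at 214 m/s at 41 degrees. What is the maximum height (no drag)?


H = (v0*sin(theta))^2 / (2g) = (214*sin(41°))^2 / (2*9.81) = 1005 m

1005 m


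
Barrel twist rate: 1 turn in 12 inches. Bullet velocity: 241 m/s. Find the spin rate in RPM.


twist_m = 12*0.0254 = 0.3048 m
spin = v/twist = 241/0.3048 = 790.6824 rev/s
RPM = spin*60 = 790.6824*60 ≈ 47441 RPM

47441 RPM


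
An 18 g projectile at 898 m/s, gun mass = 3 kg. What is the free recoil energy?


v_r = m_p*v_p/m_gun = 0.018*898/3 = 5.388 m/s, E_r = 0.5*m_gun*v_r^2 = 0.5*3*5.388^2 = 43.55 J

43.55 J


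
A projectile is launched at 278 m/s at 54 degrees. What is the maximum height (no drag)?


H = (v0*sin(theta))^2 / (2g) = (278*sin(54°))^2 / (2*9.81) = 2578 m

2578 m


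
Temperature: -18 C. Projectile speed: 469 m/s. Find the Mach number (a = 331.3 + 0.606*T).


a = 331.3 + 0.606*(-18) = 320.392 m/s
M = v/a = 469/320.392 = 1.464

1.464


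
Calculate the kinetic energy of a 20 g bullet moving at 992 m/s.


E = 0.5*m*v^2 = 0.5*0.02*992^2 = 9841 J

9841 J


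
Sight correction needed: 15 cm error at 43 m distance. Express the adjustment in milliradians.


1 mrad subtends 1 cm per 10 m of range, so adj = error_cm / (dist_m / 10) = 15 / (43/10) = 3.488 mrad

3.488 mrad


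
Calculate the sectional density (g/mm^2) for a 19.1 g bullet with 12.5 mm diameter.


SD = m/d^2 = 19.1/12.5^2 = 0.1222 g/mm^2

0.1222 g/mm^2


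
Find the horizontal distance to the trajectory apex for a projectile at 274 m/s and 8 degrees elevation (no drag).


R = v0^2*sin(2*theta)/g = 274^2*sin(2*8°)/9.81 = 2109.45 m
apex_dist = R/2 = 2109.45/2 = 1055 m

1055 m


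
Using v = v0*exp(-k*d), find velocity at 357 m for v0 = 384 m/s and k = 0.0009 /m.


v = v0*exp(-k*d) = 384*exp(-0.0009*357) = 278.5 m/s

278.5 m/s


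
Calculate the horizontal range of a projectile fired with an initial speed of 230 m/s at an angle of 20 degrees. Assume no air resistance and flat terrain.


R = v0^2 * sin(2*theta) / g = 230^2 * sin(2*20°) / 9.81 = 3466 m

3466 m


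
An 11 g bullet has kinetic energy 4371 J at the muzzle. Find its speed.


v = sqrt(2*E/m) = sqrt(2*4371/0.011) = 891.5 m/s

891.5 m/s


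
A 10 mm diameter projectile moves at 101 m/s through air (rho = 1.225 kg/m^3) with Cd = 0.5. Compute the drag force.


A = pi*(d/2)^2 = pi*(10/2000)^2 = 7.85398e-05 m^2
Fd = 0.5*Cd*rho*A*v^2 = 0.5*0.5*1.225*7.85398e-05*101^2 = 0.2454 N

0.2454 N


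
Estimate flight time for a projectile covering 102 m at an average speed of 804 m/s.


t = d/v = 102/804 = 0.1269 s

0.1269 s


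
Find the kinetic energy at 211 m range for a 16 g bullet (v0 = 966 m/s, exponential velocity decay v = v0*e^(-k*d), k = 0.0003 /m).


v = v0*exp(-k*d) = 966*exp(-0.0003*211) = 906.747 m/s
E = 0.5*m*v^2 = 0.5*0.016*906.747^2 = 6578 J

6578 J


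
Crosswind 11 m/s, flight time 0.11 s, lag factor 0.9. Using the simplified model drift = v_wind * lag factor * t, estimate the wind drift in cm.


drift = v_wind * lag * t = 11 * 0.9 * 0.11 = 1.089 m ≈ 108.9 cm

108.9 cm


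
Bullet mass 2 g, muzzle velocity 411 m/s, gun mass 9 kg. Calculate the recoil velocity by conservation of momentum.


v_recoil = m_p * v_p / m_gun = 0.002 * 411 / 9 = 0.09133 m/s

0.09133 m/s


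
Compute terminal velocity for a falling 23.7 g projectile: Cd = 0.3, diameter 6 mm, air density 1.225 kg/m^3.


A = pi*(d/2)^2 = pi*(6/2000)^2 = 2.82743e-05 m^2
vt = sqrt(2mg/(Cd*rho*A)) = sqrt(2*0.0237*9.81/(0.3 * 1.225 * 2.82743e-05)) = 211.5 m/s

211.5 m/s


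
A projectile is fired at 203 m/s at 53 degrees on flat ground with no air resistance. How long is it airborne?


T = 2*v0*sin(theta)/g = 2*203*sin(53°)/9.81 = 33.05 s

33.05 s


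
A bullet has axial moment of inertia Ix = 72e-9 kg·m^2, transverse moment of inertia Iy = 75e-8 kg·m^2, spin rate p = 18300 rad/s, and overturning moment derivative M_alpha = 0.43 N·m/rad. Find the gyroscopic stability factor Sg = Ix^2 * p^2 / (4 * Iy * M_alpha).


Sg = Ix^2 * p^2 / (4 * Iy * M_alpha) = (72e-9)^2 * 18300^2 / (4 * 75e-8 * 0.43) = 1.346

1.346


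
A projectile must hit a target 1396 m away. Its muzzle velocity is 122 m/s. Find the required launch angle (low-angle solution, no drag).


sin(2*theta) = R*g/v0^2 = 1396*9.81/122^2 = 0.920099, theta = arcsin(0.920099)/2 = 33.47°

33.47 degrees


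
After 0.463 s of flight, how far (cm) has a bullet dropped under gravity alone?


drop = 0.5*g*t^2 = 0.5*9.81*0.463^2 = 1.05148 m ≈ 105.1 cm

105.1 cm


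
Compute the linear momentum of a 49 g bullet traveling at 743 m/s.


p = m*v = 0.049*743 = 36.41 kg·m/s

36.41 kg·m/s


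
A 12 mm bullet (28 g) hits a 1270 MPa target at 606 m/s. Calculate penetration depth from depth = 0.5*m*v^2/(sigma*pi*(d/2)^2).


A = pi*(d/2)^2 = pi*(12/2)^2 = 113.097 mm^2
E = 0.5*m*v^2 = 0.5*0.028*606^2 = 5141.3 J
depth = E/(sigma*A) = 5141.3 J / (1270 MPa * 113.097 mm^2) = 5141.3/(1270 * 113.097) m = 0.0357946 m ≈ 35.79 mm

35.79 mm


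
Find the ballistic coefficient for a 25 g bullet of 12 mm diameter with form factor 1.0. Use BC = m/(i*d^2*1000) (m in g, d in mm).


BC = m/(i*d^2*1000) = 25/(1.0 * 12^2 * 1000) = 0.0001736

0.0001736


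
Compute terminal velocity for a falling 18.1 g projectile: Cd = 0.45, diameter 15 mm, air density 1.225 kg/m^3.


A = pi*(d/2)^2 = pi*(15/2000)^2 = 1.76715e-04 m^2
vt = sqrt(2mg/(Cd*rho*A)) = sqrt(2*0.0181*9.81/(0.45 * 1.225 * 1.76715e-04)) = 60.38 m/s

60.38 m/s


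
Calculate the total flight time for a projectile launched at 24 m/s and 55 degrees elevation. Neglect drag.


T = 2*v0*sin(theta)/g = 2*24*sin(55°)/9.81 = 4.008 s

4.008 s


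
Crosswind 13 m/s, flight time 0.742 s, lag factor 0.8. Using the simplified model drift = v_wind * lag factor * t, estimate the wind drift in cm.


drift = v_wind * lag * t = 13 * 0.8 * 0.742 = 7.7168 m ≈ 771.7 cm

771.7 cm


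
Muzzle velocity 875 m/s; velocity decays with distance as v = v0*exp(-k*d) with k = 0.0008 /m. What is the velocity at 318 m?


v = v0*exp(-k*d) = 875*exp(-0.0008*318) = 678.5 m/s

678.5 m/s


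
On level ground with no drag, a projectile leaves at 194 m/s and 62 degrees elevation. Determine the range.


R = v0^2 * sin(2*theta) / g = 194^2 * sin(2*62°) / 9.81 = 3181 m

3181 m


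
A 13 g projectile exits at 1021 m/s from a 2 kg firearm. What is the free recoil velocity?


v_recoil = m_p * v_p / m_gun = 0.013 * 1021 / 2 = 6.636 m/s

6.636 m/s


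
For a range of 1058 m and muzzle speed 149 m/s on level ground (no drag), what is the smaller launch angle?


sin(2*theta) = R*g/v0^2 = 1058*9.81/149^2 = 0.467501, theta = arcsin(0.467501)/2 = 13.94°

13.94 degrees


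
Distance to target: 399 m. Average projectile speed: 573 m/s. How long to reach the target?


t = d/v = 399/573 = 0.6963 s

0.6963 s


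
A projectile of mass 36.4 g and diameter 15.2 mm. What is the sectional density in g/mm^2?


SD = m/d^2 = 36.4/15.2^2 = 0.1575 g/mm^2

0.1575 g/mm^2


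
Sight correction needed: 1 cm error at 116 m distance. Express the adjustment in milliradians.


1 mrad subtends 1 cm per 10 m of range, so adj = error_cm / (dist_m / 10) = 1 / (116/10) = 0.08621 mrad

0.08621 mrad


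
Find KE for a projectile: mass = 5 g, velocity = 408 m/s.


E = 0.5*m*v^2 = 0.5*0.005*408^2 = 416.2 J

416.2 J


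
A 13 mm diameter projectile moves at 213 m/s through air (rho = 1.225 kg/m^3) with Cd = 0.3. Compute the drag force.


A = pi*(d/2)^2 = pi*(13/2000)^2 = 1.32732e-04 m^2
Fd = 0.5*Cd*rho*A*v^2 = 0.5*0.3*1.225*1.32732e-04*213^2 = 1.107 N

1.107 N


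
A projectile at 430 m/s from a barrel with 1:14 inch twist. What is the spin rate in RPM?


twist_m = 14*0.0254 = 0.3556 m
spin = v/twist = 430/0.3556 = 1209.224 rev/s
RPM = spin*60 = 1209.224*60 ≈ 72553 RPM

72553 RPM


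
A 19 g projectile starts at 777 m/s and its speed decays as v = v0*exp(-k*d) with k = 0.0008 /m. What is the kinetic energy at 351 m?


v = v0*exp(-k*d) = 777*exp(-0.0008*351) = 586.774 m/s
E = 0.5*m*v^2 = 0.5*0.019*586.774^2 = 3271 J

3271 J


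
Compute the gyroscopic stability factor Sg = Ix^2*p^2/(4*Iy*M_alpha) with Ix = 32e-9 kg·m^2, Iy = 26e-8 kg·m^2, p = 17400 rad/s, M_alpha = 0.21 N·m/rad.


Sg = Ix^2 * p^2 / (4 * Iy * M_alpha) = (32e-9)^2 * 17400^2 / (4 * 26e-8 * 0.21) = 1.42

1.42


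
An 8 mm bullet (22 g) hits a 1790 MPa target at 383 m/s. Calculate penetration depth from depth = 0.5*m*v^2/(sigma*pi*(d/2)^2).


A = pi*(d/2)^2 = pi*(8/2)^2 = 50.2655 mm^2
E = 0.5*m*v^2 = 0.5*0.022*383^2 = 1613.58 J
depth = E/(sigma*A) = 1613.58 J / (1790 MPa * 50.2655 mm^2) = 1613.58/(1790 * 50.2655) m = 0.0179336 m ≈ 17.93 mm

17.93 mm


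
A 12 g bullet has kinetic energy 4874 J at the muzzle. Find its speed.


v = sqrt(2*E/m) = sqrt(2*4874/0.012) = 901.3 m/s

901.3 m/s


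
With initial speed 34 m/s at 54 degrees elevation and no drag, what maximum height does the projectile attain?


H = (v0*sin(theta))^2 / (2g) = (34*sin(54°))^2 / (2*9.81) = 38.56 m

38.56 m


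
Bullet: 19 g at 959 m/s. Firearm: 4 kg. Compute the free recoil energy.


v_r = m_p*v_p/m_gun = 0.019*959/4 = 4.55525 m/s, E_r = 0.5*m_gun*v_r^2 = 0.5*4*4.55525^2 = 41.5 J

41.5 J


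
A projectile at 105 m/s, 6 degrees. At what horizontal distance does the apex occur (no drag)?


R = v0^2*sin(2*theta)/g = 105^2*sin(2*6°)/9.81 = 233.662 m
apex_dist = R/2 = 233.662/2 = 116.8 m

116.8 m


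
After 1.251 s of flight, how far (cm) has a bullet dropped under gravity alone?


drop = 0.5*g*t^2 = 0.5*9.81*1.251^2 = 7.67633 m ≈ 767.6 cm

767.6 cm


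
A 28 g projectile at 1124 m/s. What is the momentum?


p = m*v = 0.028*1124 = 31.47 kg·m/s

31.47 kg·m/s


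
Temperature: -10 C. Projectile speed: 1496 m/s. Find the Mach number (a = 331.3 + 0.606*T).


a = 331.3 + 0.606*(-10) = 325.24 m/s
M = v/a = 1496/325.24 = 4.6

4.6


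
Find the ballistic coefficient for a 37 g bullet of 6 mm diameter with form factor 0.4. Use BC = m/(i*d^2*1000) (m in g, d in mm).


BC = m/(i*d^2*1000) = 37/(0.4 * 6^2 * 1000) = 0.002569

0.002569
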